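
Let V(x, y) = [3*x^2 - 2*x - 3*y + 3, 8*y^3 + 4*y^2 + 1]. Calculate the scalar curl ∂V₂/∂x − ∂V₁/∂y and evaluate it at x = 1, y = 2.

3

∂V₂/∂x = 0
∂V₁/∂y = -3
Scalar curl = 3
At (1, 2): 3.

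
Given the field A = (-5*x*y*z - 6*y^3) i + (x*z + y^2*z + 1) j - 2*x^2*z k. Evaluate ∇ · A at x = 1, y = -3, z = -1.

-11

∂A₁/∂x = -5*y*z
∂A₂/∂y = 2*y*z
∂A₃/∂z = -2*x^2
∇·A = -2*x^2 - 3*y*z
At (1, -3, -1): -11.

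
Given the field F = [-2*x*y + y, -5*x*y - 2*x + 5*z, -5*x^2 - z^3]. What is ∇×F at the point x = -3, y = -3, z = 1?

(∇×F)₁ = ∂F₃/∂y − ∂F₂/∂z = -5
(∇×F)₂ = ∂F₁/∂z − ∂F₃/∂x = 10*x
(∇×F)₃ = ∂F₂/∂x − ∂F₁/∂y = 2*x - 5*y - 3
∇×F = (-5, 10*x, 2*x - 5*y - 3)
At (-3, -3, 1): (-5, -30, 6).

(-5, -30, 6)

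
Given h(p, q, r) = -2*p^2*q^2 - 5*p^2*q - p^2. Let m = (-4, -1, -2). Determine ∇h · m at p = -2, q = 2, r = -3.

∂h/∂p = -4*p*q^2 - 10*p*q - 2*p
∂h/∂q = -4*p^2*q - 5*p^2
∂h/∂r = 0
∇h at (-2, 2, -3) = (76, -52, 0)
∇h · m = (76)(-4) + (-52)(-1) + (0)(-2) = -252

-252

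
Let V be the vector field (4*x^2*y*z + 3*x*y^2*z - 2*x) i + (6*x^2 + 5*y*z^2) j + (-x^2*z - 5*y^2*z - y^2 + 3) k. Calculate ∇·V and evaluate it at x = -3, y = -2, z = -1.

-86

∂V₁/∂x = 8*x*y*z + 3*y^2*z - 2
∂V₂/∂y = 5*z^2
∂V₃/∂z = -x^2 - 5*y^2
∇·V = -x^2 + 8*x*y*z + 3*y^2*z - 5*y^2 + 5*z^2 - 2
At (-3, -2, -1): -86.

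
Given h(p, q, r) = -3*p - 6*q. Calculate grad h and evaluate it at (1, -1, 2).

(-3, -6, 0)

∂h/∂p = -3
∂h/∂q = -6
∂h/∂r = 0
∇h = (-3, -6, 0)
At (1, -1, 2): (-3, -6, 0).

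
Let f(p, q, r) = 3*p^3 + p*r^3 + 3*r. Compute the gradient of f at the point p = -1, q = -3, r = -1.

(8, 0, 0)

∂f/∂p = 9*p^2 + r^3
∂f/∂q = 0
∂f/∂r = 3*p*r^2 + 3
∇f = (9*p^2 + r^3, 0, 3*p*r^2 + 3)
At (-1, -3, -1): (8, 0, 0).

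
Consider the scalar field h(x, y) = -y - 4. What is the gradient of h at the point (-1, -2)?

∂h/∂x = 0
∂h/∂y = -1
∇h = (0, -1)
At (-1, -2): (0, -1).

(0, -1)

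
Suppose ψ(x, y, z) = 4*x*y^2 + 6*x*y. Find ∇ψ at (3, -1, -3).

(-2, -6, 0)

∂ψ/∂x = 4*y^2 + 6*y
∂ψ/∂y = 8*x*y + 6*x
∂ψ/∂z = 0
∇ψ = (4*y^2 + 6*y, 8*x*y + 6*x, 0)
At (3, -1, -3): (-2, -6, 0).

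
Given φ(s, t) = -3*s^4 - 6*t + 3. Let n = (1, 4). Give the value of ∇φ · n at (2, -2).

-120

∂φ/∂s = -12*s^3
∂φ/∂t = -6
∇φ at (2, -2) = (-96, -6)
∇φ · n = (-96)(1) + (-6)(4) = -120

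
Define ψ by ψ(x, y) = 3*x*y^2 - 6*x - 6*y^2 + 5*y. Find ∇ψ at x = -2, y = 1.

∂ψ/∂x = 3*y^2 - 6
∂ψ/∂y = 6*x*y - 12*y + 5
∇ψ = (3*y^2 - 6, 6*x*y - 12*y + 5)
At (-2, 1): (-3, -19).

(-3, -19)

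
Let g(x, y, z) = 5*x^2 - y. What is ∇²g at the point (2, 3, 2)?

∂²g/∂x² = 10
∂²g/∂y² = 0
∂²g/∂z² = 0
∇²g = 10
At (2, 3, 2): 10.

10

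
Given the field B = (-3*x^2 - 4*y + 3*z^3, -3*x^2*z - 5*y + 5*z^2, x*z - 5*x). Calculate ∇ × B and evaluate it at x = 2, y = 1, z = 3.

(-18, 83, -32)

(∇×B)₁ = ∂B₃/∂y − ∂B₂/∂z = 3*x^2 - 10*z
(∇×B)₂ = ∂B₁/∂z − ∂B₃/∂x = 9*z^2 - z + 5
(∇×B)₃ = ∂B₂/∂x − ∂B₁/∂y = -6*x*z + 4
∇×B = (3*x^2 - 10*z, 9*z^2 - z + 5, -6*x*z + 4)
At (2, 1, 3): (-18, 83, -32).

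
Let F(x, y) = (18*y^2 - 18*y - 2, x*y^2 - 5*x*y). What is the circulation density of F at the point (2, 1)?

-22

∂F₂/∂x = y^2 - 5*y
∂F₁/∂y = 36*y - 18
Scalar curl = y^2 - 41*y + 18
At (2, 1): -22.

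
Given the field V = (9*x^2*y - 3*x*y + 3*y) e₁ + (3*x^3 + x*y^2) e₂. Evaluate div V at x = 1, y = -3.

∂V₁/∂x = 18*x*y - 3*y
∂V₂/∂y = 2*x*y
∇·V = 20*x*y - 3*y
At (1, -3): -51.

-51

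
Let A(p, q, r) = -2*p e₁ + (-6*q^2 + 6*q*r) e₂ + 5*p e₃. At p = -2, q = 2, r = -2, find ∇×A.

(∇×A)₁ = ∂A₃/∂q − ∂A₂/∂r = -6*q
(∇×A)₂ = ∂A₁/∂r − ∂A₃/∂p = -5
(∇×A)₃ = ∂A₂/∂p − ∂A₁/∂q = 0
∇×A = (-6*q, -5, 0)
At (-2, 2, -2): (-12, -5, 0).

(-12, -5, 0)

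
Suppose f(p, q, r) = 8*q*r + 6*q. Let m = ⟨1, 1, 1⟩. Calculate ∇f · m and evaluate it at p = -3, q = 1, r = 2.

30

∂f/∂p = 0
∂f/∂q = 8*r + 6
∂f/∂r = 8*q
∇f at (-3, 1, 2) = (0, 22, 8)
∇f · m = (0)(1) + (22)(1) + (8)(1) = 30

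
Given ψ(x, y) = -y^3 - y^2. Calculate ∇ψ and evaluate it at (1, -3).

∂ψ/∂x = 0
∂ψ/∂y = -3*y^2 - 2*y
∇ψ = (0, -3*y^2 - 2*y)
At (1, -3): (0, -21).

(0, -21)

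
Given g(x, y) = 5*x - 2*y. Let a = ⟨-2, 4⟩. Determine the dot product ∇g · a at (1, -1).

-18

∂g/∂x = 5
∂g/∂y = -2
∇g at (1, -1) = (5, -2)
∇g · a = (5)(-2) + (-2)(4) = -18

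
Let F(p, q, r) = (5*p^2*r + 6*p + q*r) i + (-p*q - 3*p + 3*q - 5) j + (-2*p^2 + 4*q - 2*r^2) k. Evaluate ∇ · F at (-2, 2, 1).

-13

∂F₁/∂p = 10*p*r + 6
∂F₂/∂q = -p + 3
∂F₃/∂r = -4*r
∇·F = 10*p*r - p - 4*r + 9
At (-2, 2, 1): -13.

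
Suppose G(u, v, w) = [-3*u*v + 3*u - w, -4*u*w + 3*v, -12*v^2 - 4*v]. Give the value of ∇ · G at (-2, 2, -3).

0

∂G₁/∂u = -3*v + 3
∂G₂/∂v = 3
∂G₃/∂w = 0
∇·G = -3*v + 6
At (-2, 2, -3): 0.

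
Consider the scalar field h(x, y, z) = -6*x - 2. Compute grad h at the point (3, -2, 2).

∂h/∂x = -6
∂h/∂y = 0
∂h/∂z = 0
∇h = (-6, 0, 0)
At (3, -2, 2): (-6, 0, 0).

(-6, 0, 0)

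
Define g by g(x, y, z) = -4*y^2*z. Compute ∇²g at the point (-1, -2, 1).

∂²g/∂x² = 0
∂²g/∂y² = -8*z
∂²g/∂z² = 0
∇²g = -8*z
At (-1, -2, 1): -8.

-8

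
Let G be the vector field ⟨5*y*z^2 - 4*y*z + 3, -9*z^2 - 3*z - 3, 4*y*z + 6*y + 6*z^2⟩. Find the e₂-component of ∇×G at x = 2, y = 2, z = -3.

(∇×G)_2 = ∂G₁/∂z − ∂G₃/∂x
= 10*y*z - 4*y − (0)
= 10*y*z - 4*y
At (2, 2, -3): -68.

-68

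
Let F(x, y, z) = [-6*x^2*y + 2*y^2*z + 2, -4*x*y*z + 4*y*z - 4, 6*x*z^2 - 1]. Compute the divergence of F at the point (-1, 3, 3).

∂F₁/∂x = -12*x*y
∂F₂/∂y = -4*x*z + 4*z
∂F₃/∂z = 12*x*z
∇·F = -12*x*y + 8*x*z + 4*z
At (-1, 3, 3): 24.

24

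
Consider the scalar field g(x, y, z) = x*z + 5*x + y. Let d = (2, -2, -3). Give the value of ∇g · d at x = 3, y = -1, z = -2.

∂g/∂x = z + 5
∂g/∂y = 1
∂g/∂z = x
∇g at (3, -1, -2) = (3, 1, 3)
∇g · d = (3)(2) + (1)(-2) + (3)(-3) = -5

-5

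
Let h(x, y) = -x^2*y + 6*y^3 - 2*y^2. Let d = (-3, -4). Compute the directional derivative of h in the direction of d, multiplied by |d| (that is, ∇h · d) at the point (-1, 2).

-264

∂h/∂x = -2*x*y
∂h/∂y = -x^2 + 18*y^2 - 4*y
∇h at (-1, 2) = (4, 63)
∇h · d = (4)(-3) + (63)(-4) = -264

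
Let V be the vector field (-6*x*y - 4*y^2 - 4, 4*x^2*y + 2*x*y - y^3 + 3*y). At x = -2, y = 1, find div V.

6

∂V₁/∂x = -6*y
∂V₂/∂y = 4*x^2 + 2*x - 3*y^2 + 3
∇·V = 4*x^2 + 2*x - 3*y^2 - 6*y + 3
At (-2, 1): 6.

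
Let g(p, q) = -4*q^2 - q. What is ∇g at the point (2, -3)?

∂g/∂p = 0
∂g/∂q = -8*q - 1
∇g = (0, -8*q - 1)
At (2, -3): (0, 23).

(0, 23)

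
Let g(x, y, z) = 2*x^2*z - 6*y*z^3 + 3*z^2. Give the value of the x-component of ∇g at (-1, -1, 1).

(∇g)_1 = ∂g/∂x = 4*x*z
At (-1, -1, 1): -4.

-4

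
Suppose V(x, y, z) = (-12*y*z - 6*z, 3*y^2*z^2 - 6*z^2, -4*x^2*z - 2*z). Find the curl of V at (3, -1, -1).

(∇×V)₁ = ∂V₃/∂y − ∂V₂/∂z = -6*y^2*z + 12*z
(∇×V)₂ = ∂V₁/∂z − ∂V₃/∂x = 8*x*z - 12*y - 6
(∇×V)₃ = ∂V₂/∂x − ∂V₁/∂y = 12*z
∇×V = (-6*y^2*z + 12*z, 8*x*z - 12*y - 6, 12*z)
At (3, -1, -1): (-6, -18, -12).

(-6, -18, -12)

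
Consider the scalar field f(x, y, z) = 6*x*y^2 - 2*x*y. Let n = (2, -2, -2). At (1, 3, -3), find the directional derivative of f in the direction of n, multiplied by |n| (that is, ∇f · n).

28

∂f/∂x = 6*y^2 - 2*y
∂f/∂y = 12*x*y - 2*x
∂f/∂z = 0
∇f at (1, 3, -3) = (48, 34, 0)
∇f · n = (48)(2) + (34)(-2) + (0)(-2) = 28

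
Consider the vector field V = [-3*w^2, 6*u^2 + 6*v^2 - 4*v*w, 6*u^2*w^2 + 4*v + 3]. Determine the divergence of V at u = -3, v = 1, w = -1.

-92

∂V₁/∂u = 0
∂V₂/∂v = 12*v - 4*w
∂V₃/∂w = 12*u^2*w
∇·V = 12*u^2*w + 12*v - 4*w
At (-3, 1, -1): -92.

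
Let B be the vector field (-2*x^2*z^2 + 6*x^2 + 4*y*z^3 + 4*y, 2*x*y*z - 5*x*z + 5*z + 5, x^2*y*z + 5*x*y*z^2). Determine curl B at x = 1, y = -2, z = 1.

(∇×B)₁ = ∂B₃/∂y − ∂B₂/∂z = x^2*z - 2*x*y + 5*x*z^2 + 5*x - 5
(∇×B)₂ = ∂B₁/∂z − ∂B₃/∂x = -4*x^2*z - 2*x*y*z + 7*y*z^2
(∇×B)₃ = ∂B₂/∂x − ∂B₁/∂y = 2*y*z - 4*z^3 - 5*z - 4
∇×B = (x^2*z - 2*x*y + 5*x*z^2 + 5*x - 5, -4*x^2*z - 2*x*y*z + 7*y*z^2, 2*y*z - 4*z^3 - 5*z - 4)
At (1, -2, 1): (10, -14, -17).

(10, -14, -17)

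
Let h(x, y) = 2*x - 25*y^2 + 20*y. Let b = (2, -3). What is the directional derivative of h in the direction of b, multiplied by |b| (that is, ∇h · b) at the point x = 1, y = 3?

394

∂h/∂x = 2
∂h/∂y = -50*y + 20
∇h at (1, 3) = (2, -130)
∇h · b = (2)(2) + (-130)(-3) = 394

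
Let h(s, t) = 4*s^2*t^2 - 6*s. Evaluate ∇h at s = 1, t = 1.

(2, 8)

∂h/∂s = 8*s*t^2 - 6
∂h/∂t = 8*s^2*t
∇h = (8*s*t^2 - 6, 8*s^2*t)
At (1, 1): (2, 8).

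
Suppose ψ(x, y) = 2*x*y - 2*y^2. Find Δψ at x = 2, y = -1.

-4

∂²ψ/∂x² = 0
∂²ψ/∂y² = -4
∇²ψ = -4
At (2, -1): -4.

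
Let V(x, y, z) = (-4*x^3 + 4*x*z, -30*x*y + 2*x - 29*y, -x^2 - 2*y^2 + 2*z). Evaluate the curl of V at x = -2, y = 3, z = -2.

(-12, -12, -88)

(∇×V)₁ = ∂V₃/∂y − ∂V₂/∂z = -4*y
(∇×V)₂ = ∂V₁/∂z − ∂V₃/∂x = 6*x
(∇×V)₃ = ∂V₂/∂x − ∂V₁/∂y = -30*y + 2
∇×V = (-4*y, 6*x, -30*y + 2)
At (-2, 3, -2): (-12, -12, -88).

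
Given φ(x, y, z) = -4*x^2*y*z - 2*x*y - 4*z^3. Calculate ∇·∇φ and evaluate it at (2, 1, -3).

96

∂²φ/∂x² = -8*y*z
∂²φ/∂y² = 0
∂²φ/∂z² = -24*z
∇²φ = -8*y*z - 24*z
At (2, 1, -3): 96.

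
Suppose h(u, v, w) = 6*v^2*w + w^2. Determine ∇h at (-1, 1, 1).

∂h/∂u = 0
∂h/∂v = 12*v*w
∂h/∂w = 6*v^2 + 2*w
∇h = (0, 12*v*w, 6*v^2 + 2*w)
At (-1, 1, 1): (0, 12, 8).

(0, 12, 8)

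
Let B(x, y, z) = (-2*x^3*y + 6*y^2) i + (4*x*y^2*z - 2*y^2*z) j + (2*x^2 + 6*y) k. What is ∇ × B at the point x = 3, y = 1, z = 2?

(-4, -12, 50)

(∇×B)₁ = ∂B₃/∂y − ∂B₂/∂z = -4*x*y^2 + 2*y^2 + 6
(∇×B)₂ = ∂B₁/∂z − ∂B₃/∂x = -4*x
(∇×B)₃ = ∂B₂/∂x − ∂B₁/∂y = 2*x^3 + 4*y^2*z - 12*y
∇×B = (-4*x*y^2 + 2*y^2 + 6, -4*x, 2*x^3 + 4*y^2*z - 12*y)
At (3, 1, 2): (-4, -12, 50).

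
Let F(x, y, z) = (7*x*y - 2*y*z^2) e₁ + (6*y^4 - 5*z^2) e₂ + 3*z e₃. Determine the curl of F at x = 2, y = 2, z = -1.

(∇×F)₁ = ∂F₃/∂y − ∂F₂/∂z = 10*z
(∇×F)₂ = ∂F₁/∂z − ∂F₃/∂x = -4*y*z
(∇×F)₃ = ∂F₂/∂x − ∂F₁/∂y = -7*x + 2*z^2
∇×F = (10*z, -4*y*z, -7*x + 2*z^2)
At (2, 2, -1): (-10, 8, -12).

(-10, 8, -12)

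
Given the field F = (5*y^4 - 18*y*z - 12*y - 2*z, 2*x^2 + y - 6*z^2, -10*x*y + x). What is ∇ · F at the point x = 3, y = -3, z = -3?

1

∂F₁/∂x = 0
∂F₂/∂y = 1
∂F₃/∂z = 0
∇·F = 1
At (3, -3, -3): 1.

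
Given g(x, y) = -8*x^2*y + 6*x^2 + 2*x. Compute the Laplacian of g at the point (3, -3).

∂²g/∂x² = 4*(-4*y + 3)
∂²g/∂y² = 0
∇²g = -16*y + 12
At (3, -3): 60.

60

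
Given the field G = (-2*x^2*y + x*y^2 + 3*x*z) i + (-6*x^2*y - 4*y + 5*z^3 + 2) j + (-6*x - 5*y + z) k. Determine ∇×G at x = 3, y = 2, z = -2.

(∇×G)₁ = ∂G₃/∂y − ∂G₂/∂z = -15*z^2 - 5
(∇×G)₂ = ∂G₁/∂z − ∂G₃/∂x = 3*x + 6
(∇×G)₃ = ∂G₂/∂x − ∂G₁/∂y = 2*x^2 - 14*x*y
∇×G = (-15*z^2 - 5, 3*x + 6, 2*x^2 - 14*x*y)
At (3, 2, -2): (-65, 15, -66).

(-65, 15, -66)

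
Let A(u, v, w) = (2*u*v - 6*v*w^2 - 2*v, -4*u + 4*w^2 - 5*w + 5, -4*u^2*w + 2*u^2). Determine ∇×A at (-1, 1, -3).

(29, 64, 54)

(∇×A)₁ = ∂A₃/∂v − ∂A₂/∂w = -8*w + 5
(∇×A)₂ = ∂A₁/∂w − ∂A₃/∂u = 8*u*w - 4*u - 12*v*w
(∇×A)₃ = ∂A₂/∂u − ∂A₁/∂v = -2*u + 6*w^2 - 2
∇×A = (-8*w + 5, 8*u*w - 4*u - 12*v*w, -2*u + 6*w^2 - 2)
At (-1, 1, -3): (29, 64, 54).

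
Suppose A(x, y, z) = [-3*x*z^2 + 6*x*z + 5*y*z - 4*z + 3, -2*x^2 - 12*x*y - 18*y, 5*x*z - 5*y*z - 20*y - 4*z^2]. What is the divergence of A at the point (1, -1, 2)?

∂A₁/∂x = -3*z^2 + 6*z
∂A₂/∂y = -12*x - 18
∂A₃/∂z = 5*x - 5*y - 8*z
∇·A = -7*x - 5*y - 3*z^2 - 2*z - 18
At (1, -1, 2): -36.

-36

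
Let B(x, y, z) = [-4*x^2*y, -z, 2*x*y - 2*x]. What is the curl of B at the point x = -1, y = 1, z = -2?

(∇×B)₁ = ∂B₃/∂y − ∂B₂/∂z = 2*x + 1
(∇×B)₂ = ∂B₁/∂z − ∂B₃/∂x = -2*y + 2
(∇×B)₃ = ∂B₂/∂x − ∂B₁/∂y = 4*x^2
∇×B = (2*x + 1, -2*y + 2, 4*x^2)
At (-1, 1, -2): (-1, 0, 4).

(-1, 0, 4)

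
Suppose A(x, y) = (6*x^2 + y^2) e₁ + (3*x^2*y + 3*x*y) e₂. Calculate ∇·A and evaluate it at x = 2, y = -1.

∂A₁/∂x = 12*x
∂A₂/∂y = 3*x^2 + 3*x
∇·A = 3*x^2 + 15*x
At (2, -1): 42.

42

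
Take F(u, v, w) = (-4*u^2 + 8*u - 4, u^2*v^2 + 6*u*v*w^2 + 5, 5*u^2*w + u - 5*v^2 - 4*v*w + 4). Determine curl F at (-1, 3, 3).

(∇×F)₁ = ∂F₃/∂v − ∂F₂/∂w = -12*u*v*w - 10*v - 4*w
(∇×F)₂ = ∂F₁/∂w − ∂F₃/∂u = -10*u*w - 1
(∇×F)₃ = ∂F₂/∂u − ∂F₁/∂v = 2*u*v^2 + 6*v*w^2
∇×F = (-12*u*v*w - 10*v - 4*w, -10*u*w - 1, 2*u*v^2 + 6*v*w^2)
At (-1, 3, 3): (66, 29, 144).

(66, 29, 144)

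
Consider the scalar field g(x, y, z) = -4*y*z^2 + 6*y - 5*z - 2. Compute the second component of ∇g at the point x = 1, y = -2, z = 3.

-30

(∇g)_2 = ∂g/∂y = -4*z^2 + 6
At (1, -2, 3): -30.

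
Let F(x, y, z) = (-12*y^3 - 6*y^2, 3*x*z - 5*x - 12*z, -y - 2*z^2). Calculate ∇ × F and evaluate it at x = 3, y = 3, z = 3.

(∇×F)₁ = ∂F₃/∂y − ∂F₂/∂z = -3*x + 11
(∇×F)₂ = ∂F₁/∂z − ∂F₃/∂x = 0
(∇×F)₃ = ∂F₂/∂x − ∂F₁/∂y = 36*y^2 + 12*y + 3*z - 5
∇×F = (-3*x + 11, 0, 36*y^2 + 12*y + 3*z - 5)
At (3, 3, 3): (2, 0, 364).

(2, 0, 364)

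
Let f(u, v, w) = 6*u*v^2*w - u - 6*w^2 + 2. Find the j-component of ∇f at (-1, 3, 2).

(∇f)_2 = ∂f/∂v = 12*u*v*w
At (-1, 3, 2): -72.

-72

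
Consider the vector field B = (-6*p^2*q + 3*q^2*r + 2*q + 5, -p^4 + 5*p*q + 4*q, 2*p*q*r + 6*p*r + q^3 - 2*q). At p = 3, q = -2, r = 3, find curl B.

(28, 6, -30)

(∇×B)₁ = ∂B₃/∂q − ∂B₂/∂r = 2*p*r + 3*q^2 - 2
(∇×B)₂ = ∂B₁/∂r − ∂B₃/∂p = 3*q^2 - 2*q*r - 6*r
(∇×B)₃ = ∂B₂/∂p − ∂B₁/∂q = -4*p^3 + 6*p^2 - 6*q*r + 5*q - 2
∇×B = (2*p*r + 3*q^2 - 2, 3*q^2 - 2*q*r - 6*r, -4*p^3 + 6*p^2 - 6*q*r + 5*q - 2)
At (3, -2, 3): (28, 6, -30).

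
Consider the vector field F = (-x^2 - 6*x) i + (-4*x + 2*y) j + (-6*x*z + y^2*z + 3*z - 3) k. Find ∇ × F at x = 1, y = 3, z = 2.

(∇×F)₁ = ∂F₃/∂y − ∂F₂/∂z = 2*y*z
(∇×F)₂ = ∂F₁/∂z − ∂F₃/∂x = 6*z
(∇×F)₃ = ∂F₂/∂x − ∂F₁/∂y = -4
∇×F = (2*y*z, 6*z, -4)
At (1, 3, 2): (12, 12, -4).

(12, 12, -4)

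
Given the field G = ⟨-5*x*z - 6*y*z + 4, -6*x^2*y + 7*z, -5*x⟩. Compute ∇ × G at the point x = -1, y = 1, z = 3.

(-7, 4, 30)

(∇×G)₁ = ∂G₃/∂y − ∂G₂/∂z = -7
(∇×G)₂ = ∂G₁/∂z − ∂G₃/∂x = -5*x - 6*y + 5
(∇×G)₃ = ∂G₂/∂x − ∂G₁/∂y = -12*x*y + 6*z
∇×G = (-7, -5*x - 6*y + 5, -12*x*y + 6*z)
At (-1, 1, 3): (-7, 4, 30).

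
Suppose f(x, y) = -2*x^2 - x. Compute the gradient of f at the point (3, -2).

(-13, 0)

∂f/∂x = -4*x - 1
∂f/∂y = 0
∇f = (-4*x - 1, 0)
At (3, -2): (-13, 0).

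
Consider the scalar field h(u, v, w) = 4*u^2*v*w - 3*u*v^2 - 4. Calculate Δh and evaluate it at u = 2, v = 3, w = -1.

∂²h/∂u² = 8*v*w
∂²h/∂v² = -6*u
∂²h/∂w² = 0
∇²h = -6*u + 8*v*w
At (2, 3, -1): -36.

-36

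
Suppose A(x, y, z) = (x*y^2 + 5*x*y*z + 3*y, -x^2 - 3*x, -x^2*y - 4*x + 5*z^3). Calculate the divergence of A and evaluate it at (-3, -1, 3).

121

∂A₁/∂x = y^2 + 5*y*z
∂A₂/∂y = 0
∂A₃/∂z = 15*z^2
∇·A = y^2 + 5*y*z + 15*z^2
At (-3, -1, 3): 121.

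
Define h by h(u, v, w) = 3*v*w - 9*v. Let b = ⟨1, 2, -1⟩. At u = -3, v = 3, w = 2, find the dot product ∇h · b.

∂h/∂u = 0
∂h/∂v = 3*w - 9
∂h/∂w = 3*v
∇h at (-3, 3, 2) = (0, -3, 9)
∇h · b = (0)(1) + (-3)(2) + (9)(-1) = -15

-15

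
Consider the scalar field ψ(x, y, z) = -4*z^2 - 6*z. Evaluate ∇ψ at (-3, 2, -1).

(0, 0, 2)

∂ψ/∂x = 0
∂ψ/∂y = 0
∂ψ/∂z = -8*z - 6
∇ψ = (0, 0, -8*z - 6)
At (-3, 2, -1): (0, 0, 2).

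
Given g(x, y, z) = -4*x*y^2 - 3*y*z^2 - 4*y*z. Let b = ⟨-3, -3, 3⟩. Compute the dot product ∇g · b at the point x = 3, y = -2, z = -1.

-111

∂g/∂x = -4*y^2
∂g/∂y = -8*x*y - 3*z^2 - 4*z
∂g/∂z = -6*y*z - 4*y
∇g at (3, -2, -1) = (-16, 49, -4)
∇g · b = (-16)(-3) + (49)(-3) + (-4)(3) = -111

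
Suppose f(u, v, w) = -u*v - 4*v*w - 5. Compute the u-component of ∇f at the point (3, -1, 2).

1

(∇f)_1 = ∂f/∂u = -v
At (3, -1, 2): 1.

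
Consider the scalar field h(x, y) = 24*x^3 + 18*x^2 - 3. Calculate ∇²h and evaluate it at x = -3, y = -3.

-396

∂²h/∂x² = 36*(4*x + 1)
∂²h/∂y² = 0
∇²h = 144*x + 36
At (-3, -3): -396.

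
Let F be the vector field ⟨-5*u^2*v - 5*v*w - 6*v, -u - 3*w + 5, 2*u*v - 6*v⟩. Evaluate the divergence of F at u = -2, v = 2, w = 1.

40

∂F₁/∂u = -10*u*v
∂F₂/∂v = 0
∂F₃/∂w = 0
∇·F = -10*u*v
At (-2, 2, 1): 40.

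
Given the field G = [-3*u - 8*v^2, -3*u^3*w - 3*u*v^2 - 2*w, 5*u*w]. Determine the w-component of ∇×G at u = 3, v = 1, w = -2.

175

(∇×G)_3 = ∂G₂/∂u − ∂G₁/∂v
= -9*u^2*w - 3*v^2 − (-16*v)
= -9*u^2*w - 3*v^2 + 16*v
At (3, 1, -2): 175.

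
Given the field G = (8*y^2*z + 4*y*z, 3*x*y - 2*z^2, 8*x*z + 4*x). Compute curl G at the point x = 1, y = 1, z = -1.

(-4, 16, 23)

(∇×G)₁ = ∂G₃/∂y − ∂G₂/∂z = 4*z
(∇×G)₂ = ∂G₁/∂z − ∂G₃/∂x = 8*y^2 + 4*y - 8*z - 4
(∇×G)₃ = ∂G₂/∂x − ∂G₁/∂y = -16*y*z + 3*y - 4*z
∇×G = (4*z, 8*y^2 + 4*y - 8*z - 4, -16*y*z + 3*y - 4*z)
At (1, 1, -1): (-4, 16, 23).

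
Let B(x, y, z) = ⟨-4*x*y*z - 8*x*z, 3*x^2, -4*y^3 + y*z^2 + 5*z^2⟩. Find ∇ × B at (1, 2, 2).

(∇×B)₁ = ∂B₃/∂y − ∂B₂/∂z = -12*y^2 + z^2
(∇×B)₂ = ∂B₁/∂z − ∂B₃/∂x = -4*x*y - 8*x
(∇×B)₃ = ∂B₂/∂x − ∂B₁/∂y = 4*x*z + 6*x
∇×B = (-12*y^2 + z^2, -4*x*y - 8*x, 4*x*z + 6*x)
At (1, 2, 2): (-44, -16, 14).

(-44, -16, 14)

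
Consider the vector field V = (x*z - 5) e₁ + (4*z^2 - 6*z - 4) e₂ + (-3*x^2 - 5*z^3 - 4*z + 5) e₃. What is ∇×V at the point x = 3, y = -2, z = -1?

(14, 21, 0)

(∇×V)₁ = ∂V₃/∂y − ∂V₂/∂z = -8*z + 6
(∇×V)₂ = ∂V₁/∂z − ∂V₃/∂x = 7*x
(∇×V)₃ = ∂V₂/∂x − ∂V₁/∂y = 0
∇×V = (-8*z + 6, 7*x, 0)
At (3, -2, -1): (14, 21, 0).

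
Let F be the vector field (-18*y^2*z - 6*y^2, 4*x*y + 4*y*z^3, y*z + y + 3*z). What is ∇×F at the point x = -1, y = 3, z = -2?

(∇×F)₁ = ∂F₃/∂y − ∂F₂/∂z = -12*y*z^2 + z + 1
(∇×F)₂ = ∂F₁/∂z − ∂F₃/∂x = -18*y^2
(∇×F)₃ = ∂F₂/∂x − ∂F₁/∂y = 36*y*z + 16*y
∇×F = (-12*y*z^2 + z + 1, -18*y^2, 36*y*z + 16*y)
At (-1, 3, -2): (-145, -162, -168).

(-145, -162, -168)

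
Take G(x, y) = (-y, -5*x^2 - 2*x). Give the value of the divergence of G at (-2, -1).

0

∂G₁/∂x = 0
∂G₂/∂y = 0
∇·G = 0
At (-2, -1): 0.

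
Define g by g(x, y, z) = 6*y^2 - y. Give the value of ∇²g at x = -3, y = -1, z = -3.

12

∂²g/∂x² = 0
∂²g/∂y² = 12
∂²g/∂z² = 0
∇²g = 12
At (-3, -1, -3): 12.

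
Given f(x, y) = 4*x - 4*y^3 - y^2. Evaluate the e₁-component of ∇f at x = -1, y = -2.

(∇f)_1 = ∂f/∂x = 4
At (-1, -2): 4.

4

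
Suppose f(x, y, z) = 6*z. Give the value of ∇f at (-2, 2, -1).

(0, 0, 6)

∂f/∂x = 0
∂f/∂y = 0
∂f/∂z = 6
∇f = (0, 0, 6)
At (-2, 2, -1): (0, 0, 6).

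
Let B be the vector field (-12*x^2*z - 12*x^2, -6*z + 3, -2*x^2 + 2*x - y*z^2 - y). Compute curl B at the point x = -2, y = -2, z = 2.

(∇×B)₁ = ∂B₃/∂y − ∂B₂/∂z = -z^2 + 5
(∇×B)₂ = ∂B₁/∂z − ∂B₃/∂x = -12*x^2 + 4*x - 2
(∇×B)₃ = ∂B₂/∂x − ∂B₁/∂y = 0
∇×B = (-z^2 + 5, -12*x^2 + 4*x - 2, 0)
At (-2, -2, 2): (1, -58, 0).

(1, -58, 0)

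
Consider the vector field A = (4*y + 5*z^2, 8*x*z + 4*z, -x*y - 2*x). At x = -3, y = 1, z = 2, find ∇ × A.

(23, 23, 12)

(∇×A)₁ = ∂A₃/∂y − ∂A₂/∂z = -9*x - 4
(∇×A)₂ = ∂A₁/∂z − ∂A₃/∂x = y + 10*z + 2
(∇×A)₃ = ∂A₂/∂x − ∂A₁/∂y = 8*z - 4
∇×A = (-9*x - 4, y + 10*z + 2, 8*z - 4)
At (-3, 1, 2): (23, 23, 12).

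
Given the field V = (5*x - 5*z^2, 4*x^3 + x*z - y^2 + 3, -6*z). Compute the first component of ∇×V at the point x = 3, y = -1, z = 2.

(∇×V)_1 = ∂V₃/∂y − ∂V₂/∂z
= 0 − (x)
= -x
At (3, -1, 2): -3.

-3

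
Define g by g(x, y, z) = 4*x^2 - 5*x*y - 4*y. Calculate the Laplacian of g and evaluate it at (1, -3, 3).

8

∂²g/∂x² = 8
∂²g/∂y² = 0
∂²g/∂z² = 0
∇²g = 8
At (1, -3, 3): 8.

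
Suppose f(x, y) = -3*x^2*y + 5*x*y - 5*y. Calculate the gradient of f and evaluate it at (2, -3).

∂f/∂x = -6*x*y + 5*y
∂f/∂y = -3*x^2 + 5*x - 5
∇f = (-6*x*y + 5*y, -3*x^2 + 5*x - 5)
At (2, -3): (21, -7).

(21, -7)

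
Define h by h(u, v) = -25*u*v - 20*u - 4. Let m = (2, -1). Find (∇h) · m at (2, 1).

∂h/∂u = -25*v - 20
∂h/∂v = -25*u
∇h at (2, 1) = (-45, -50)
∇h · m = (-45)(2) + (-50)(-1) = -40

-40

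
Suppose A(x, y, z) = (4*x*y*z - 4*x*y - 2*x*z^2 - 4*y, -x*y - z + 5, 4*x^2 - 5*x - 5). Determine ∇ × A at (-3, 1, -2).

(1, -7, -33)

(∇×A)₁ = ∂A₃/∂y − ∂A₂/∂z = 1
(∇×A)₂ = ∂A₁/∂z − ∂A₃/∂x = 4*x*y - 4*x*z - 8*x + 5
(∇×A)₃ = ∂A₂/∂x − ∂A₁/∂y = -4*x*z + 4*x - y + 4
∇×A = (1, 4*x*y - 4*x*z - 8*x + 5, -4*x*z + 4*x - y + 4)
At (-3, 1, -2): (1, -7, -33).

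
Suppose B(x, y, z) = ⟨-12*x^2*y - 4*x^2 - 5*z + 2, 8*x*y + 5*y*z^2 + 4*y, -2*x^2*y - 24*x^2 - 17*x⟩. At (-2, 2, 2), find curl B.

(-48, -100, 64)

(∇×B)₁ = ∂B₃/∂y − ∂B₂/∂z = -2*x^2 - 10*y*z
(∇×B)₂ = ∂B₁/∂z − ∂B₃/∂x = 4*x*y + 48*x + 12
(∇×B)₃ = ∂B₂/∂x − ∂B₁/∂y = 12*x^2 + 8*y
∇×B = (-2*x^2 - 10*y*z, 4*x*y + 48*x + 12, 12*x^2 + 8*y)
At (-2, 2, 2): (-48, -100, 64).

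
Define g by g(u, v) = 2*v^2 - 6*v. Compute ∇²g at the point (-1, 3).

∂²g/∂u² = 0
∂²g/∂v² = 4
∇²g = 4
At (-1, 3): 4.

4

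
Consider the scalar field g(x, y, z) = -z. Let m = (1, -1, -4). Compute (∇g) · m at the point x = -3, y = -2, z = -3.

∂g/∂x = 0
∂g/∂y = 0
∂g/∂z = -1
∇g at (-3, -2, -3) = (0, 0, -1)
∇g · m = (0)(1) + (0)(-1) + (-1)(-4) = 4

4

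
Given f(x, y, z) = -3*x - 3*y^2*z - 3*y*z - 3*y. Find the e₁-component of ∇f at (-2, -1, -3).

(∇f)_1 = ∂f/∂x = -3
At (-2, -1, -3): -3.

-3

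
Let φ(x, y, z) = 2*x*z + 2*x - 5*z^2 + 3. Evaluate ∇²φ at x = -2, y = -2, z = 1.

-10

∂²φ/∂x² = 0
∂²φ/∂y² = 0
∂²φ/∂z² = -10
∇²φ = -10
At (-2, -2, 1): -10.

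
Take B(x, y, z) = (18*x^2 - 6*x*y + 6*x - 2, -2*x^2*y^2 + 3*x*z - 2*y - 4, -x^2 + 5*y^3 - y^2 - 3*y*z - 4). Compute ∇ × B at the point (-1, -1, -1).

(23, -2, -5)

(∇×B)₁ = ∂B₃/∂y − ∂B₂/∂z = -3*x + 15*y^2 - 2*y - 3*z
(∇×B)₂ = ∂B₁/∂z − ∂B₃/∂x = 2*x
(∇×B)₃ = ∂B₂/∂x − ∂B₁/∂y = -4*x*y^2 + 6*x + 3*z
∇×B = (-3*x + 15*y^2 - 2*y - 3*z, 2*x, -4*x*y^2 + 6*x + 3*z)
At (-1, -1, -1): (23, -2, -5).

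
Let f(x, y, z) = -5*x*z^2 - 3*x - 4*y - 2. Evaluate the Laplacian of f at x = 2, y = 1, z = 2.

-20

∂²f/∂x² = 0
∂²f/∂y² = 0
∂²f/∂z² = -10*x
∇²f = -10*x
At (2, 1, 2): -20.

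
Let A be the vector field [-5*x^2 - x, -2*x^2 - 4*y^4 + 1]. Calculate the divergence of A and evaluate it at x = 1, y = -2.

∂A₁/∂x = -10*x - 1
∂A₂/∂y = -16*y^3
∇·A = -10*x - 16*y^3 - 1
At (1, -2): 117.

117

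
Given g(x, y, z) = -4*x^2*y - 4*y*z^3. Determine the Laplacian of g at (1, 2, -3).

∂²g/∂x² = -8*y
∂²g/∂y² = 0
∂²g/∂z² = -24*y*z
∇²g = -24*y*z - 8*y
At (1, 2, -3): 128.

128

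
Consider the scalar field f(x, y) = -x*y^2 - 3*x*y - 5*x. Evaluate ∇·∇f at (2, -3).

-4

∂²f/∂x² = 0
∂²f/∂y² = -2*x
∇²f = -2*x
At (2, -3): -4.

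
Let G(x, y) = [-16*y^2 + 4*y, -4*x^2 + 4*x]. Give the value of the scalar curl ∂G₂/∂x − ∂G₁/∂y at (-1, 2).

∂G₂/∂x = -8*x + 4
∂G₁/∂y = -32*y + 4
Scalar curl = -8*x + 32*y
At (-1, 2): 72.

72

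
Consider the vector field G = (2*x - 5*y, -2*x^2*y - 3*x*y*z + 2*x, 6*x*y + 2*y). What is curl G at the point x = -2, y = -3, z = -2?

(∇×G)₁ = ∂G₃/∂y − ∂G₂/∂z = 3*x*y + 6*x + 2
(∇×G)₂ = ∂G₁/∂z − ∂G₃/∂x = -6*y
(∇×G)₃ = ∂G₂/∂x − ∂G₁/∂y = -4*x*y - 3*y*z + 7
∇×G = (3*x*y + 6*x + 2, -6*y, -4*x*y - 3*y*z + 7)
At (-2, -3, -2): (8, 18, -35).

(8, 18, -35)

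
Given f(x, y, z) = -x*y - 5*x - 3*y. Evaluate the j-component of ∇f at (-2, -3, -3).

(∇f)_2 = ∂f/∂y = -x - 3
At (-2, -3, -3): -1.

-1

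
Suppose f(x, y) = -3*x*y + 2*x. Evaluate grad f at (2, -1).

∂f/∂x = -3*y + 2
∂f/∂y = -3*x
∇f = (-3*y + 2, -3*x)
At (2, -1): (5, -6).

(5, -6)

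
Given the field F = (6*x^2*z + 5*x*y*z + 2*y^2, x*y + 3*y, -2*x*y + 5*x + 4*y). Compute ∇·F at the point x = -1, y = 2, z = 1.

∂F₁/∂x = 12*x*z + 5*y*z
∂F₂/∂y = x + 3
∂F₃/∂z = 0
∇·F = 12*x*z + x + 5*y*z + 3
At (-1, 2, 1): 0.

0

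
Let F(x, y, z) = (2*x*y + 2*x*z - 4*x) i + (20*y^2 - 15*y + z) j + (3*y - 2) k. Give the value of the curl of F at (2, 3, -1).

(∇×F)₁ = ∂F₃/∂y − ∂F₂/∂z = 2
(∇×F)₂ = ∂F₁/∂z − ∂F₃/∂x = 2*x
(∇×F)₃ = ∂F₂/∂x − ∂F₁/∂y = -2*x
∇×F = (2, 2*x, -2*x)
At (2, 3, -1): (2, 4, -4).

(2, 4, -4)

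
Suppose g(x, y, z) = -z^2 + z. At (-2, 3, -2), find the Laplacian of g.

∂²g/∂x² = 0
∂²g/∂y² = 0
∂²g/∂z² = -2
∇²g = -2
At (-2, 3, -2): -2.

-2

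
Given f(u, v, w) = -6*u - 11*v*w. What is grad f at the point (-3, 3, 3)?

∂f/∂u = -6
∂f/∂v = -11*w
∂f/∂w = -11*v
∇f = (-6, -11*w, -11*v)
At (-3, 3, 3): (-6, -33, -33).

(-6, -33, -33)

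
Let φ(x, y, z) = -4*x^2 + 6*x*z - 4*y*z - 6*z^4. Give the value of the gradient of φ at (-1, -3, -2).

∂φ/∂x = -8*x + 6*z
∂φ/∂y = -4*z
∂φ/∂z = 6*x - 4*y - 24*z^3
∇φ = (-8*x + 6*z, -4*z, 6*x - 4*y - 24*z^3)
At (-1, -3, -2): (-4, 8, 198).

(-4, 8, 198)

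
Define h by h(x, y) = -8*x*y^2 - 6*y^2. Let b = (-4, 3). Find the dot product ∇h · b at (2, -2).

∂h/∂x = -8*y^2
∂h/∂y = -16*x*y - 12*y
∇h at (2, -2) = (-32, 88)
∇h · b = (-32)(-4) + (88)(3) = 392

392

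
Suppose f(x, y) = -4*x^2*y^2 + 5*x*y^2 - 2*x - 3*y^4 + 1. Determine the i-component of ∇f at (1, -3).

(∇f)_1 = ∂f/∂x = -8*x*y^2 + 5*y^2 - 2
At (1, -3): -29.

-29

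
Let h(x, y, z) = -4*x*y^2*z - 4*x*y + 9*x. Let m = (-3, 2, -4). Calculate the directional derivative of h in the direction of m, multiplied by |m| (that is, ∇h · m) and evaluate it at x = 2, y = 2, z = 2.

∂h/∂x = -4*y^2*z - 4*y + 9
∂h/∂y = -8*x*y*z - 4*x
∂h/∂z = -4*x*y^2
∇h at (2, 2, 2) = (-31, -72, -32)
∇h · m = (-31)(-3) + (-72)(2) + (-32)(-4) = 77

77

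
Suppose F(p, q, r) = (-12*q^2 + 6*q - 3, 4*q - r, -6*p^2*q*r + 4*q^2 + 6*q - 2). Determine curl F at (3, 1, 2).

(-93, 72, 18)

(∇×F)₁ = ∂F₃/∂q − ∂F₂/∂r = -6*p^2*r + 8*q + 7
(∇×F)₂ = ∂F₁/∂r − ∂F₃/∂p = 12*p*q*r
(∇×F)₃ = ∂F₂/∂p − ∂F₁/∂q = 24*q - 6
∇×F = (-6*p^2*r + 8*q + 7, 12*p*q*r, 24*q - 6)
At (3, 1, 2): (-93, 72, 18).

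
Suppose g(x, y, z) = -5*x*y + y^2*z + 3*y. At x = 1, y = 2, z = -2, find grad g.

∂g/∂x = -5*y
∂g/∂y = -5*x + 2*y*z + 3
∂g/∂z = y^2
∇g = (-5*y, -5*x + 2*y*z + 3, y^2)
At (1, 2, -2): (-10, -10, 4).

(-10, -10, 4)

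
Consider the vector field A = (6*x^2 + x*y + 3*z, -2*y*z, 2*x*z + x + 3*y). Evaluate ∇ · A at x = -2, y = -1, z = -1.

∂A₁/∂x = 12*x + y
∂A₂/∂y = -2*z
∂A₃/∂z = 2*x
∇·A = 14*x + y - 2*z
At (-2, -1, -1): -27.

-27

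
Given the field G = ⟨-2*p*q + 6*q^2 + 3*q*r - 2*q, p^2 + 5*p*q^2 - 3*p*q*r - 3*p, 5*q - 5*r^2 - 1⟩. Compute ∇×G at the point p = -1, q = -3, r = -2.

(14, -9, 64)

(∇×G)₁ = ∂G₃/∂q − ∂G₂/∂r = 3*p*q + 5
(∇×G)₂ = ∂G₁/∂r − ∂G₃/∂p = 3*q
(∇×G)₃ = ∂G₂/∂p − ∂G₁/∂q = 4*p + 5*q^2 - 3*q*r - 12*q - 3*r - 1
∇×G = (3*p*q + 5, 3*q, 4*p + 5*q^2 - 3*q*r - 12*q - 3*r - 1)
At (-1, -3, -2): (14, -9, 64).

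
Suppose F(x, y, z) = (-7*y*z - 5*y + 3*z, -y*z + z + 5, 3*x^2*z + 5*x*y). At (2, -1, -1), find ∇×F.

(∇×F)₁ = ∂F₃/∂y − ∂F₂/∂z = 5*x + y - 1
(∇×F)₂ = ∂F₁/∂z − ∂F₃/∂x = -6*x*z - 12*y + 3
(∇×F)₃ = ∂F₂/∂x − ∂F₁/∂y = 7*z + 5
∇×F = (5*x + y - 1, -6*x*z - 12*y + 3, 7*z + 5)
At (2, -1, -1): (8, 27, -2).

(8, 27, -2)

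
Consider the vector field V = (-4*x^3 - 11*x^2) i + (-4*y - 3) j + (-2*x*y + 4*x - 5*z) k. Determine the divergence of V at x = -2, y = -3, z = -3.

∂V₁/∂x = -12*x^2 - 22*x
∂V₂/∂y = -4
∂V₃/∂z = -5
∇·V = -12*x^2 - 22*x - 9
At (-2, -3, -3): -13.

-13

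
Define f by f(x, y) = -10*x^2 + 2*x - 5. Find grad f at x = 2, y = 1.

∂f/∂x = -20*x + 2
∂f/∂y = 0
∇f = (-20*x + 2, 0)
At (2, 1): (-38, 0).

(-38, 0)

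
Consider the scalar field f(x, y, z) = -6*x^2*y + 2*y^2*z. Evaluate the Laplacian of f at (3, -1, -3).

∂²f/∂x² = -12*y
∂²f/∂y² = 4*z
∂²f/∂z² = 0
∇²f = -12*y + 4*z
At (3, -1, -3): 0.

0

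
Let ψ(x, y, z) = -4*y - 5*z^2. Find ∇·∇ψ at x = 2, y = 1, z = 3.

-10

∂²ψ/∂x² = 0
∂²ψ/∂y² = 0
∂²ψ/∂z² = -10
∇²ψ = -10
At (2, 1, 3): -10.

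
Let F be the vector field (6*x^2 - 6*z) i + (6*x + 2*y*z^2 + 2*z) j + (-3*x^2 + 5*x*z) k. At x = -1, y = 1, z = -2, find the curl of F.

(6, -2, 6)

(∇×F)₁ = ∂F₃/∂y − ∂F₂/∂z = -4*y*z - 2
(∇×F)₂ = ∂F₁/∂z − ∂F₃/∂x = 6*x - 5*z - 6
(∇×F)₃ = ∂F₂/∂x − ∂F₁/∂y = 6
∇×F = (-4*y*z - 2, 6*x - 5*z - 6, 6)
At (-1, 1, -2): (6, -2, 6).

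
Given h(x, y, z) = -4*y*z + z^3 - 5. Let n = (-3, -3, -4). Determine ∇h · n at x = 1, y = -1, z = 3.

-88

∂h/∂x = 0
∂h/∂y = -4*z
∂h/∂z = -4*y + 3*z^2
∇h at (1, -1, 3) = (0, -12, 31)
∇h · n = (0)(-3) + (-12)(-3) + (31)(-4) = -88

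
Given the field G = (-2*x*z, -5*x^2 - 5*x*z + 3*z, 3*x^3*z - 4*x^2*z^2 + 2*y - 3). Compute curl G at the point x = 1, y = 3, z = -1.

(4, 15, -5)

(∇×G)₁ = ∂G₃/∂y − ∂G₂/∂z = 5*x - 1
(∇×G)₂ = ∂G₁/∂z − ∂G₃/∂x = -9*x^2*z + 8*x*z^2 - 2*x
(∇×G)₃ = ∂G₂/∂x − ∂G₁/∂y = -10*x - 5*z
∇×G = (5*x - 1, -9*x^2*z + 8*x*z^2 - 2*x, -10*x - 5*z)
At (1, 3, -1): (4, 15, -5).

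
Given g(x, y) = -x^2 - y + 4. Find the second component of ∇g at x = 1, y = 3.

(∇g)_2 = ∂g/∂y = -1
At (1, 3): -1.

-1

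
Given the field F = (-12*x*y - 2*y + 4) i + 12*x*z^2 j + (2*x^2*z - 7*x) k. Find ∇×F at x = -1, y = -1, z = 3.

(∇×F)₁ = ∂F₃/∂y − ∂F₂/∂z = -24*x*z
(∇×F)₂ = ∂F₁/∂z − ∂F₃/∂x = -4*x*z + 7
(∇×F)₃ = ∂F₂/∂x − ∂F₁/∂y = 12*x + 12*z^2 + 2
∇×F = (-24*x*z, -4*x*z + 7, 12*x + 12*z^2 + 2)
At (-1, -1, 3): (72, 19, 98).

(72, 19, 98)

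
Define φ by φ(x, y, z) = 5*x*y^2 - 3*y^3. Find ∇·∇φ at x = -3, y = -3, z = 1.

24

∂²φ/∂x² = 0
∂²φ/∂y² = 2*(5*x - 9*y)
∂²φ/∂z² = 0
∇²φ = 10*x - 18*y
At (-3, -3, 1): 24.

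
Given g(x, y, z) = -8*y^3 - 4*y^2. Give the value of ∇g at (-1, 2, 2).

(0, -112, 0)

∂g/∂x = 0
∂g/∂y = -24*y^2 - 8*y
∂g/∂z = 0
∇g = (0, -24*y^2 - 8*y, 0)
At (-1, 2, 2): (0, -112, 0).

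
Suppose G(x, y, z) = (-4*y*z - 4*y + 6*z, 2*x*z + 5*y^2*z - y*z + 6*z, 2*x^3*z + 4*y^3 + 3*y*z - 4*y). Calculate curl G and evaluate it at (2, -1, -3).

(-17, 82, -14)

(∇×G)₁ = ∂G₃/∂y − ∂G₂/∂z = -2*x + 7*y^2 + y + 3*z - 10
(∇×G)₂ = ∂G₁/∂z − ∂G₃/∂x = -6*x^2*z - 4*y + 6
(∇×G)₃ = ∂G₂/∂x − ∂G₁/∂y = 6*z + 4
∇×G = (-2*x + 7*y^2 + y + 3*z - 10, -6*x^2*z - 4*y + 6, 6*z + 4)
At (2, -1, -3): (-17, 82, -14).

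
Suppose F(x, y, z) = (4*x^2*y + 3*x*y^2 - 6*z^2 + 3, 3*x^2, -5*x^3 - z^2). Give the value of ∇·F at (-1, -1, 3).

∂F₁/∂x = 8*x*y + 3*y^2
∂F₂/∂y = 0
∂F₃/∂z = -2*z
∇·F = 8*x*y + 3*y^2 - 2*z
At (-1, -1, 3): 5.

5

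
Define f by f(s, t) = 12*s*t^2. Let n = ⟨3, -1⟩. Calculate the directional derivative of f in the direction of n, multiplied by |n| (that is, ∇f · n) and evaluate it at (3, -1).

108

∂f/∂s = 12*t^2
∂f/∂t = 24*s*t
∇f at (3, -1) = (12, -72)
∇f · n = (12)(3) + (-72)(-1) = 108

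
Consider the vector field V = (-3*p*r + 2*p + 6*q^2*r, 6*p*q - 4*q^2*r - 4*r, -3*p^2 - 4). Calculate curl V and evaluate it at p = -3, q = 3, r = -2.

(∇×V)₁ = ∂V₃/∂q − ∂V₂/∂r = 4*q^2 + 4
(∇×V)₂ = ∂V₁/∂r − ∂V₃/∂p = 3*p + 6*q^2
(∇×V)₃ = ∂V₂/∂p − ∂V₁/∂q = -12*q*r + 6*q
∇×V = (4*q^2 + 4, 3*p + 6*q^2, -12*q*r + 6*q)
At (-3, 3, -2): (40, 45, 90).

(40, 45, 90)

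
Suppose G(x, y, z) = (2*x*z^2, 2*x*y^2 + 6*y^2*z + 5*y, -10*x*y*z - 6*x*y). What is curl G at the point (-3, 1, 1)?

(∇×G)₁ = ∂G₃/∂y − ∂G₂/∂z = -10*x*z - 6*x - 6*y^2
(∇×G)₂ = ∂G₁/∂z − ∂G₃/∂x = 4*x*z + 10*y*z + 6*y
(∇×G)₃ = ∂G₂/∂x − ∂G₁/∂y = 2*y^2
∇×G = (-10*x*z - 6*x - 6*y^2, 4*x*z + 10*y*z + 6*y, 2*y^2)
At (-3, 1, 1): (42, 4, 2).

(42, 4, 2)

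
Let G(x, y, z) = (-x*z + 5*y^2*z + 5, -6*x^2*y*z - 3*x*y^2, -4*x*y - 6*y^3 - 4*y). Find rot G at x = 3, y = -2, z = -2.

(∇×G)₁ = ∂G₃/∂y − ∂G₂/∂z = 6*x^2*y - 4*x - 18*y^2 - 4
(∇×G)₂ = ∂G₁/∂z − ∂G₃/∂x = -x + 5*y^2 + 4*y
(∇×G)₃ = ∂G₂/∂x − ∂G₁/∂y = -12*x*y*z - 3*y^2 - 10*y*z
∇×G = (6*x^2*y - 4*x - 18*y^2 - 4, -x + 5*y^2 + 4*y, -12*x*y*z - 3*y^2 - 10*y*z)
At (3, -2, -2): (-196, 9, -196).

(-196, 9, -196)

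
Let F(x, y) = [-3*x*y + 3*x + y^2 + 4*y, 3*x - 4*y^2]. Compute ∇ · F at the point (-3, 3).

∂F₁/∂x = -3*y + 3
∂F₂/∂y = -8*y
∇·F = -11*y + 3
At (-3, 3): -30.

-30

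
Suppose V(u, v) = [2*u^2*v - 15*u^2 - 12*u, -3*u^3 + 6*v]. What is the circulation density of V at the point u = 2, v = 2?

∂V₂/∂u = -9*u^2
∂V₁/∂v = 2*u^2
Scalar curl = -11*u^2
At (2, 2): -44.

-44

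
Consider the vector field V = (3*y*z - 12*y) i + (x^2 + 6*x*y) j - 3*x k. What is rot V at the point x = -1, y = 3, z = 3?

(0, 12, 19)

(∇×V)₁ = ∂V₃/∂y − ∂V₂/∂z = 0
(∇×V)₂ = ∂V₁/∂z − ∂V₃/∂x = 3*y + 3
(∇×V)₃ = ∂V₂/∂x − ∂V₁/∂y = 2*x + 6*y - 3*z + 12
∇×V = (0, 3*y + 3, 2*x + 6*y - 3*z + 12)
At (-1, 3, 3): (0, 12, 19).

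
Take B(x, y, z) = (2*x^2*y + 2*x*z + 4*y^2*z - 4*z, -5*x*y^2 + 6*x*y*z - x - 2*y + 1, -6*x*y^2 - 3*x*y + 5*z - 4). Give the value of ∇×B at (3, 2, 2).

(-117, 48, -47)

(∇×B)₁ = ∂B₃/∂y − ∂B₂/∂z = -18*x*y - 3*x
(∇×B)₂ = ∂B₁/∂z − ∂B₃/∂x = 2*x + 10*y^2 + 3*y - 4
(∇×B)₃ = ∂B₂/∂x − ∂B₁/∂y = -2*x^2 - 5*y^2 - 2*y*z - 1
∇×B = (-18*x*y - 3*x, 2*x + 10*y^2 + 3*y - 4, -2*x^2 - 5*y^2 - 2*y*z - 1)
At (3, 2, 2): (-117, 48, -47).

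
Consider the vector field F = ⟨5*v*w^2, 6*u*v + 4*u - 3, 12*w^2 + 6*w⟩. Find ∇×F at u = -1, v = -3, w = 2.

(∇×F)₁ = ∂F₃/∂v − ∂F₂/∂w = 0
(∇×F)₂ = ∂F₁/∂w − ∂F₃/∂u = 10*v*w
(∇×F)₃ = ∂F₂/∂u − ∂F₁/∂v = 6*v - 5*w^2 + 4
∇×F = (0, 10*v*w, 6*v - 5*w^2 + 4)
At (-1, -3, 2): (0, -60, -34).

(0, -60, -34)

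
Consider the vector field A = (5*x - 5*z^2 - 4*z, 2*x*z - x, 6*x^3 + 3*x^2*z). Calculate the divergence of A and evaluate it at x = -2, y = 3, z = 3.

17

∂A₁/∂x = 5
∂A₂/∂y = 0
∂A₃/∂z = 3*x^2
∇·A = 3*x^2 + 5
At (-2, 3, 3): 17.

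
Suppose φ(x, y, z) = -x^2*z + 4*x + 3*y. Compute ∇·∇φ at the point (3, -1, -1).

2

∂²φ/∂x² = -2*z
∂²φ/∂y² = 0
∂²φ/∂z² = 0
∇²φ = -2*z
At (3, -1, -1): 2.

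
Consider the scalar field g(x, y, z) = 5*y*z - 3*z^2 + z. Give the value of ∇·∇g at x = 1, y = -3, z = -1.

-6

∂²g/∂x² = 0
∂²g/∂y² = 0
∂²g/∂z² = -6
∇²g = -6
At (1, -3, -1): -6.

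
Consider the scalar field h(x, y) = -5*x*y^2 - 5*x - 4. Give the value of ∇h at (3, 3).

(-50, -90)

∂h/∂x = -5*y^2 - 5
∂h/∂y = -10*x*y
∇h = (-5*y^2 - 5, -10*x*y)
At (3, 3): (-50, -90).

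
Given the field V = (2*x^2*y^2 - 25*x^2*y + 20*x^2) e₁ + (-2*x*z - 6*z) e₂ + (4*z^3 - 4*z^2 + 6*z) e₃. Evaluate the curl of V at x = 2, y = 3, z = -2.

(∇×V)₁ = ∂V₃/∂y − ∂V₂/∂z = 2*x + 6
(∇×V)₂ = ∂V₁/∂z − ∂V₃/∂x = 0
(∇×V)₃ = ∂V₂/∂x − ∂V₁/∂y = -4*x^2*y + 25*x^2 - 2*z
∇×V = (2*x + 6, 0, -4*x^2*y + 25*x^2 - 2*z)
At (2, 3, -2): (10, 0, 56).

(10, 0, 56)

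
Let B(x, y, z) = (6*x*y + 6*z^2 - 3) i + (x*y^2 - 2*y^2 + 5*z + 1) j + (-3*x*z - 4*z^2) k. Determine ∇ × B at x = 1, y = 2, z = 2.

(-5, 30, -2)

(∇×B)₁ = ∂B₃/∂y − ∂B₂/∂z = -5
(∇×B)₂ = ∂B₁/∂z − ∂B₃/∂x = 15*z
(∇×B)₃ = ∂B₂/∂x − ∂B₁/∂y = -6*x + y^2
∇×B = (-5, 15*z, -6*x + y^2)
At (1, 2, 2): (-5, 30, -2).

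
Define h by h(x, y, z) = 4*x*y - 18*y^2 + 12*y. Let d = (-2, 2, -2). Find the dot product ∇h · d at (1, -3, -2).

272

∂h/∂x = 4*y
∂h/∂y = 4*x - 36*y + 12
∂h/∂z = 0
∇h at (1, -3, -2) = (-12, 124, 0)
∇h · d = (-12)(-2) + (124)(2) + (0)(-2) = 272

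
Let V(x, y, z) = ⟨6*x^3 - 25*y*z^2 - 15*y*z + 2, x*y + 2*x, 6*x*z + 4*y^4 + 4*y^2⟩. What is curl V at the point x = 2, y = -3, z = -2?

(-456, -243, 69)

(∇×V)₁ = ∂V₃/∂y − ∂V₂/∂z = 16*y^3 + 8*y
(∇×V)₂ = ∂V₁/∂z − ∂V₃/∂x = -50*y*z - 15*y - 6*z
(∇×V)₃ = ∂V₂/∂x − ∂V₁/∂y = y + 25*z^2 + 15*z + 2
∇×V = (16*y^3 + 8*y, -50*y*z - 15*y - 6*z, y + 25*z^2 + 15*z + 2)
At (2, -3, -2): (-456, -243, 69).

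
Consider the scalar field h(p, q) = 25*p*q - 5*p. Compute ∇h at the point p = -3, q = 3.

∂h/∂p = 25*q - 5
∂h/∂q = 25*p
∇h = (25*q - 5, 25*p)
At (-3, 3): (70, -75).

(70, -75)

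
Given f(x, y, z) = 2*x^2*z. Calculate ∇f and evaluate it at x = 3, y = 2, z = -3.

(-36, 0, 18)

∂f/∂x = 4*x*z
∂f/∂y = 0
∂f/∂z = 2*x^2
∇f = (4*x*z, 0, 2*x^2)
At (3, 2, -3): (-36, 0, 18).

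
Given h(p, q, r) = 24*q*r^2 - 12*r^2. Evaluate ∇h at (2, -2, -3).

∂h/∂p = 0
∂h/∂q = 24*r^2
∂h/∂r = 48*q*r - 24*r
∇h = (0, 24*r^2, 48*q*r - 24*r)
At (2, -2, -3): (0, 216, 360).

(0, 216, 360)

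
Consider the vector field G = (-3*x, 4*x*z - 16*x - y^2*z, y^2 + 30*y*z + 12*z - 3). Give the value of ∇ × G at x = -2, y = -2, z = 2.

(∇×G)₁ = ∂G₃/∂y − ∂G₂/∂z = -4*x + y^2 + 2*y + 30*z
(∇×G)₂ = ∂G₁/∂z − ∂G₃/∂x = 0
(∇×G)₃ = ∂G₂/∂x − ∂G₁/∂y = 4*z - 16
∇×G = (-4*x + y^2 + 2*y + 30*z, 0, 4*z - 16)
At (-2, -2, 2): (68, 0, -8).

(68, 0, -8)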